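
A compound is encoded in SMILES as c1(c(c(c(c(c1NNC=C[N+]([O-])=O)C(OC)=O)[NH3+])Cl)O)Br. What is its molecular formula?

C10H11BrClN4O5+

Heavy atoms from the SMILES: 1 Br, 10 C, 1 Cl, 4 N, 5 O.
Implicit hydrogens by atom environment:
  6 × C (aromatic): no H
  3 × O: no H
  2 × C: 1 H each → 2
  2 × N: 1 H each → 2
  1 × Br: no H
  1 × C: 3 H
  1 × C: no H
  1 × Cl: no H
  1 × N (charge +1): 3 H
  1 × N (charge +1): no H
  1 × O: 1 H
  1 × O (charge -1): no H
  Total hydrogens = 11.
Net charge +1.
Molecular formula: C10H11BrClN4O5+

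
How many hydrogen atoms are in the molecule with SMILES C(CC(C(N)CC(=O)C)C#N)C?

Hydrogens are implicit in SMILES; fill each atom to its normal valence:
  3 × C: 2 H each → 6
  2 × C: 3 H each → 6
  2 × C: 1 H each → 2
  2 × C: no H
  1 × N: 2 H
  1 × N: no H
  1 × O: no H
  Total hydrogens = 16.

16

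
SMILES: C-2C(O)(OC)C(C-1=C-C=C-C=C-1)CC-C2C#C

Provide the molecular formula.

Heavy atoms from the SMILES: 15 C, 2 O.
Implicit hydrogens by atom environment:
  5 × C (aromatic): 1 H each → 5
  3 × C: 2 H each → 6
  3 × C: 1 H each → 3
  2 × C: no H
  1 × C: 3 H
  1 × C (aromatic): no H
  1 × O: 1 H
  1 × O: no H
  Total hydrogens = 18.
Molecular formula: C15H18O2

C15H18O2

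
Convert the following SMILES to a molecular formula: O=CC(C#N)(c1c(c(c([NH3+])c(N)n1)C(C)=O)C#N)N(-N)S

Heavy atoms from the SMILES: 11 C, 7 N, 2 O, 1 S.
Implicit hydrogens by atom environment:
  5 × C (aromatic): no H
  4 × C: no H
  3 × N: no H
  2 × N: 2 H each → 4
  2 × O: no H
  1 × C: 3 H
  1 × C: 1 H
  1 × N (charge +1): 3 H
  1 × N (aromatic): no H
  1 × S: 1 H
  Total hydrogens = 12.
Net charge +1.
Molecular formula: C11H12N7O2S+

C11H12N7O2S+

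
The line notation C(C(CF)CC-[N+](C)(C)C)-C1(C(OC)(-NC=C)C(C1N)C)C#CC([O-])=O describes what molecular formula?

Heavy atoms from the SMILES: 19 C, 1 F, 3 N, 3 O.
Implicit hydrogens by atom environment:
  5 × C: 3 H each → 15
  5 × C: 2 H each → 10
  5 × C: no H
  4 × C: 1 H each → 4
  2 × O: no H
  1 × F: no H
  1 × N: 2 H
  1 × N: 1 H
  1 × N (charge +1): no H
  1 × O (charge -1): no H
  Total hydrogens = 32.
Molecular formula: C19H32FN3O3

C19H32FN3O3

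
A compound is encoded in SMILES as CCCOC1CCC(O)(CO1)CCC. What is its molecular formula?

C11H22O3

Heavy atoms from the SMILES: 11 C, 3 O.
Implicit hydrogens by atom environment:
  7 × C: 2 H each → 14
  2 × C: 3 H each → 6
  2 × O: no H
  1 × C: 1 H
  1 × C: no H
  1 × O: 1 H
  Total hydrogens = 22.
Molecular formula: C11H22O3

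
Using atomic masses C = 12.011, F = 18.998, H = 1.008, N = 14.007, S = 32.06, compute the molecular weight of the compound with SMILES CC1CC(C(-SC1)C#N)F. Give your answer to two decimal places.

Molecular formula: C7H10FNS.
M = 7×12.011 + 1×18.998 + 10×1.008 + 1×14.007 + 1×32.06 = 159.22 g/mol.

159.22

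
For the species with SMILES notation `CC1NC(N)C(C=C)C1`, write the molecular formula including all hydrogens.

C7H14N2

Heavy atoms from the SMILES: 7 C, 2 N.
Implicit hydrogens by atom environment:
  4 × C: 1 H each → 4
  2 × C: 2 H each → 4
  1 × C: 3 H
  1 × N: 2 H
  1 × N: 1 H
  Total hydrogens = 14.
Molecular formula: C7H14N2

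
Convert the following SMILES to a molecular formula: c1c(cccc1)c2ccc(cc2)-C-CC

Heavy atoms from the SMILES: 15 C.
Implicit hydrogens by atom environment:
  9 × C (aromatic): 1 H each → 9
  3 × C (aromatic): no H
  2 × C: 2 H each → 4
  1 × C: 3 H
  Total hydrogens = 16.
Molecular formula: C15H16

C15H16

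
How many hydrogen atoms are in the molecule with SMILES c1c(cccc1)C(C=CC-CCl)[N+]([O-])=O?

12

Hydrogens are implicit in SMILES; fill each atom to its normal valence:
  5 × C (aromatic): 1 H each → 5
  3 × C: 1 H each → 3
  2 × C: 2 H each → 4
  1 × C (aromatic): no H
  1 × Cl: no H
  1 × N (charge +1): no H
  1 × O: no H
  1 × O (charge -1): no H
  Total hydrogens = 12.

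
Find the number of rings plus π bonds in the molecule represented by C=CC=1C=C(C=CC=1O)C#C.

Molecular formula from the SMILES: C10H8O.
DoU = (2C + 2 + N − H − X)/2 = (2·10 + 2 + 0 − 8 − 0)/2 = 14/2 = 7.
(Structurally: 1 ring(s) + 6 π bond(s) = 7.)

7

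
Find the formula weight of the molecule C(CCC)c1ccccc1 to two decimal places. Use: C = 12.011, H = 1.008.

Molecular formula: C10H14.
M = 10×12.011 + 14×1.008 = 134.22 g/mol.

134.22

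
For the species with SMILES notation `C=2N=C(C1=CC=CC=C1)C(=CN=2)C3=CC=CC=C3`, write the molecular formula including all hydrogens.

C16H12N2

Heavy atoms from the SMILES: 16 C, 2 N.
Implicit hydrogens by atom environment:
  12 × C (aromatic): 1 H each → 12
  4 × C (aromatic): no H
  2 × N (aromatic): no H
  Total hydrogens = 12.
Molecular formula: C16H12N2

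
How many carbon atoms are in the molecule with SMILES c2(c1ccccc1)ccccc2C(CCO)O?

The symbol for carbon appears 15 times in the SMILES. Lowercase c denotes aromatic carbon and counts toward C.

15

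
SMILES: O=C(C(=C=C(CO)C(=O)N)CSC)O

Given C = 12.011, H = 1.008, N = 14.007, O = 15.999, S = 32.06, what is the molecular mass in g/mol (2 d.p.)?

Molecular formula: C8H11NO4S.
M = 8×12.011 + 11×1.008 + 1×14.007 + 4×15.999 + 1×32.06 = 217.24 g/mol.

217.24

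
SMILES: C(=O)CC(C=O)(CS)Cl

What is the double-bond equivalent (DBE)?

2

Molecular formula from the SMILES: C5H7ClO2S.
DoU = (2C + 2 + N − H − X)/2 = (2·5 + 2 + 0 − 7 − 1)/2 = 4/2 = 2.
(Structurally: 0 ring(s) + 2 π bond(s) = 2.)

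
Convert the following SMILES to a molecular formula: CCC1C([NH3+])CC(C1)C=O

C8H16NO+

Heavy atoms from the SMILES: 8 C, 1 N, 1 O.
Implicit hydrogens by atom environment:
  4 × C: 1 H each → 4
  3 × C: 2 H each → 6
  1 × C: 3 H
  1 × N (charge +1): 3 H
  1 × O: no H
  Total hydrogens = 16.
Net charge +1.
Molecular formula: C8H16NO+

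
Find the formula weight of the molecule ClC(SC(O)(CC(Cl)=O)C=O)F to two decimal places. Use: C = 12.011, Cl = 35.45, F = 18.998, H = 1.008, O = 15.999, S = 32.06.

Molecular formula: C5H5Cl2FO3S.
M = 5×12.011 + 2×35.45 + 1×18.998 + 5×1.008 + 3×15.999 + 1×32.06 = 235.05 g/mol.

235.05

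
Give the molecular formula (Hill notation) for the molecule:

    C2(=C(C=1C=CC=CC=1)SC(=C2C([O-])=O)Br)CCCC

C15H14BrO2S-

Heavy atoms from the SMILES: 1 Br, 15 C, 2 O, 1 S.
Implicit hydrogens by atom environment:
  5 × C (aromatic): 1 H each → 5
  5 × C (aromatic): no H
  3 × C: 2 H each → 6
  1 × Br: no H
  1 × C: 3 H
  1 × C: no H
  1 × O: no H
  1 × O (charge -1): no H
  1 × S (aromatic): no H
  Total hydrogens = 14.
Net charge -1.
Molecular formula: C15H14BrO2S-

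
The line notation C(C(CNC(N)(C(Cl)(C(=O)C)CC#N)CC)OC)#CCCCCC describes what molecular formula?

Heavy atoms from the SMILES: 18 C, 1 Cl, 3 N, 2 O.
Implicit hydrogens by atom environment:
  7 × C: 2 H each → 14
  6 × C: no H
  4 × C: 3 H each → 12
  2 × O: no H
  1 × C: 1 H
  1 × Cl: no H
  1 × N: 2 H
  1 × N: 1 H
  1 × N: no H
  Total hydrogens = 30.
Molecular formula: C18H30ClN3O2

C18H30ClN3O2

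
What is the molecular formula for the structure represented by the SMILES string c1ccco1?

C4H4O

Heavy atoms from the SMILES: 4 C, 1 O.
Implicit hydrogens by atom environment:
  4 × C (aromatic): 1 H each → 4
  1 × O (aromatic): no H
  Total hydrogens = 4.
Molecular formula: C4H4O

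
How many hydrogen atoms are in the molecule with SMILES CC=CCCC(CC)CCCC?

Hydrogens are implicit in SMILES; fill each atom to its normal valence:
  6 × C: 2 H each → 12
  3 × C: 3 H each → 9
  3 × C: 1 H each → 3
  Total hydrogens = 24.

24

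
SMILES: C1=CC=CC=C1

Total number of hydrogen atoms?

Hydrogens are implicit in SMILES; fill each atom to its normal valence:
  6 × C (aromatic): 1 H each → 6
  Total hydrogens = 6.

6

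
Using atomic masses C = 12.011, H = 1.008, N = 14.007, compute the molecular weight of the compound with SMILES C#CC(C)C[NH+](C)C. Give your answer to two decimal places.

112.20

Molecular formula: C7H14N+.
M = 7×12.011 + 14×1.008 + 1×14.007 = 112.20 g/mol.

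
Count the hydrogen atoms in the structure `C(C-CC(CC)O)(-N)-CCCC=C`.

23

Hydrogens are implicit in SMILES; fill each atom to its normal valence:
  7 × C: 2 H each → 14
  3 × C: 1 H each → 3
  1 × C: 3 H
  1 × N: 2 H
  1 × O: 1 H
  Total hydrogens = 23.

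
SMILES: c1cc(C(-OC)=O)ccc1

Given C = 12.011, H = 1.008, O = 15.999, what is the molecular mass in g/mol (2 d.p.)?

136.15

Molecular formula: C8H8O2.
M = 8×12.011 + 8×1.008 + 2×15.999 = 136.15 g/mol.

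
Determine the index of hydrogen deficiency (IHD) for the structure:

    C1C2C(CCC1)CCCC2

Molecular formula from the SMILES: C10H18.
DoU = (2C + 2 + N − H − X)/2 = (2·10 + 2 + 0 − 18 − 0)/2 = 4/2 = 2.
(Structurally: 2 ring(s) + 0 π bond(s) = 2.)

2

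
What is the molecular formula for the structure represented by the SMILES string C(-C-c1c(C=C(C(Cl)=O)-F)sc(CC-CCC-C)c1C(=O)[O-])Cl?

Heavy atoms from the SMILES: 16 C, 2 Cl, 1 F, 3 O, 1 S.
Implicit hydrogens by atom environment:
  7 × C: 2 H each → 14
  4 × C (aromatic): no H
  3 × C: no H
  2 × Cl: no H
  2 × O: no H
  1 × C: 3 H
  1 × C: 1 H
  1 × F: no H
  1 × O (charge -1): no H
  1 × S (aromatic): no H
  Total hydrogens = 18.
Net charge -1.
Molecular formula: C16H18Cl2FO3S-

C16H18Cl2FO3S-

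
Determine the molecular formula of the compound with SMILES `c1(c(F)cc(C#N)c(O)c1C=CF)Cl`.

C9H4ClF2NO

Heavy atoms from the SMILES: 9 C, 1 Cl, 2 F, 1 N, 1 O.
Implicit hydrogens by atom environment:
  5 × C (aromatic): no H
  2 × C: 1 H each → 2
  2 × F: no H
  1 × C (aromatic): 1 H
  1 × C: no H
  1 × Cl: no H
  1 × N: no H
  1 × O: 1 H
  Total hydrogens = 4.
Molecular formula: C9H4ClF2NO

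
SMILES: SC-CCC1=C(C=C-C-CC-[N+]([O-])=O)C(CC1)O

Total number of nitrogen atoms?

1

The symbol for nitrogen appears 1 time in the SMILES.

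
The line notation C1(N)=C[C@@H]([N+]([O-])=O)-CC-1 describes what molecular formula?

Heavy atoms from the SMILES: 5 C, 2 N, 2 O.
Implicit hydrogens by atom environment:
  2 × C: 2 H each → 4
  2 × C: 1 H each → 2
  1 × C: no H
  1 × N: 2 H
  1 × N (charge +1): no H
  1 × O: no H
  1 × O (charge -1): no H
  Total hydrogens = 8.
Molecular formula: C5H8N2O2

C5H8N2O2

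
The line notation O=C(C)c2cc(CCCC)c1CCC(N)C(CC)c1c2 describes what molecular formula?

C18H27NO

Heavy atoms from the SMILES: 18 C, 1 N, 1 O.
Implicit hydrogens by atom environment:
  6 × C: 2 H each → 12
  4 × C (aromatic): no H
  3 × C: 3 H each → 9
  2 × C (aromatic): 1 H each → 2
  2 × C: 1 H each → 2
  1 × C: no H
  1 × N: 2 H
  1 × O: no H
  Total hydrogens = 27.
Molecular formula: C18H27NO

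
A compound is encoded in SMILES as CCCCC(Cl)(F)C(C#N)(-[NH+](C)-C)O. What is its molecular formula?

Heavy atoms from the SMILES: 9 C, 1 Cl, 1 F, 2 N, 1 O.
Implicit hydrogens by atom environment:
  3 × C: 3 H each → 9
  3 × C: 2 H each → 6
  3 × C: no H
  1 × Cl: no H
  1 × F: no H
  1 × N (charge +1): 1 H
  1 × N: no H
  1 × O: 1 H
  Total hydrogens = 17.
Net charge +1.
Molecular formula: C9H17ClFN2O+

C9H17ClFN2O+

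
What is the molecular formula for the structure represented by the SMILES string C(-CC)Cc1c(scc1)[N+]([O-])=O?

Heavy atoms from the SMILES: 8 C, 1 N, 2 O, 1 S.
Implicit hydrogens by atom environment:
  3 × C: 2 H each → 6
  2 × C (aromatic): 1 H each → 2
  2 × C (aromatic): no H
  1 × C: 3 H
  1 × N (charge +1): no H
  1 × O: no H
  1 × O (charge -1): no H
  1 × S (aromatic): no H
  Total hydrogens = 11.
Molecular formula: C8H11NO2S

C8H11NO2S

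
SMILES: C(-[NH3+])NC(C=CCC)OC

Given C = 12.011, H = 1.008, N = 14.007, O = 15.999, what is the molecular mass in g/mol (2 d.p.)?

145.23

Molecular formula: C7H17N2O+.
M = 7×12.011 + 17×1.008 + 2×14.007 + 1×15.999 = 145.23 g/mol.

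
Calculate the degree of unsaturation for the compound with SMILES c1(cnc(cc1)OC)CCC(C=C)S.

5

Molecular formula from the SMILES: C11H15NOS.
DoU = (2C + 2 + N − H − X)/2 = (2·11 + 2 + 1 − 15 − 0)/2 = 10/2 = 5.
(Structurally: 1 ring(s) + 4 π bond(s) = 5.)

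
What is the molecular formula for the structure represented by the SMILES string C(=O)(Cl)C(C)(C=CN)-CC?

C7H12ClNO

Heavy atoms from the SMILES: 7 C, 1 Cl, 1 N, 1 O.
Implicit hydrogens by atom environment:
  2 × C: 3 H each → 6
  2 × C: 1 H each → 2
  2 × C: no H
  1 × C: 2 H
  1 × Cl: no H
  1 × N: 2 H
  1 × O: no H
  Total hydrogens = 12.
Molecular formula: C7H12ClNO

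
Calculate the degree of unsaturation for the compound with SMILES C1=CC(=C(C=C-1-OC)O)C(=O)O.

5

Molecular formula from the SMILES: C8H8O4.
DoU = (2C + 2 + N − H − X)/2 = (2·8 + 2 + 0 − 8 − 0)/2 = 10/2 = 5.
(Structurally: 1 ring(s) + 4 π bond(s) = 5.)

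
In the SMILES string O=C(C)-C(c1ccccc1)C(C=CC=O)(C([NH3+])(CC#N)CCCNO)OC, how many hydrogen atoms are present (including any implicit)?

28

Hydrogens are implicit in SMILES; fill each atom to its normal valence:
  5 × C (aromatic): 1 H each → 5
  4 × C: 2 H each → 8
  4 × C: 1 H each → 4
  4 × C: no H
  3 × O: no H
  2 × C: 3 H each → 6
  1 × C (aromatic): no H
  1 × N (charge +1): 3 H
  1 × N: 1 H
  1 × N: no H
  1 × O: 1 H
  Total hydrogens = 28.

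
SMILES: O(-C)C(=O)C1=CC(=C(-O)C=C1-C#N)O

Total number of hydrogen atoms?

Hydrogens are implicit in SMILES; fill each atom to its normal valence:
  4 × C (aromatic): no H
  2 × C (aromatic): 1 H each → 2
  2 × C: no H
  2 × O: 1 H each → 2
  2 × O: no H
  1 × C: 3 H
  1 × N: no H
  Total hydrogens = 7.

7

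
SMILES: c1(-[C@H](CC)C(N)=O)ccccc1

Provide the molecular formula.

Heavy atoms from the SMILES: 10 C, 1 N, 1 O.
Implicit hydrogens by atom environment:
  5 × C (aromatic): 1 H each → 5
  1 × C: 3 H
  1 × C: 2 H
  1 × C: 1 H
  1 × C: no H
  1 × C (aromatic): no H
  1 × N: 2 H
  1 × O: no H
  Total hydrogens = 13.
Molecular formula: C10H13NO

C10H13NO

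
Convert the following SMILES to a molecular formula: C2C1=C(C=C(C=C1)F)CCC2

C10H11F

Heavy atoms from the SMILES: 10 C, 1 F.
Implicit hydrogens by atom environment:
  4 × C: 2 H each → 8
  3 × C (aromatic): 1 H each → 3
  3 × C (aromatic): no H
  1 × F: no H
  Total hydrogens = 11.
Molecular formula: C10H11F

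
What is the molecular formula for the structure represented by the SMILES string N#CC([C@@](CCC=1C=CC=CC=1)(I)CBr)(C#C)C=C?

Heavy atoms from the SMILES: 1 Br, 16 C, 1 I, 1 N.
Implicit hydrogens by atom environment:
  5 × C (aromatic): 1 H each → 5
  4 × C: 2 H each → 8
  4 × C: no H
  2 × C: 1 H each → 2
  1 × Br: no H
  1 × C (aromatic): no H
  1 × I: no H
  1 × N: no H
  Total hydrogens = 15.
Molecular formula: C16H15BrIN

C16H15BrIN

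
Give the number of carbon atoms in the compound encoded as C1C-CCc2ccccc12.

10

The symbol for carbon appears 10 times in the SMILES. Lowercase c denotes aromatic carbon and counts toward C.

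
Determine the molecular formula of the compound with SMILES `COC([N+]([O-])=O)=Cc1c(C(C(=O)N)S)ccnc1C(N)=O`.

Heavy atoms from the SMILES: 11 C, 4 N, 5 O, 1 S.
Implicit hydrogens by atom environment:
  4 × O: no H
  3 × C (aromatic): no H
  3 × C: no H
  2 × C (aromatic): 1 H each → 2
  2 × C: 1 H each → 2
  2 × N: 2 H each → 4
  1 × C: 3 H
  1 × N (aromatic): no H
  1 × N (charge +1): no H
  1 × O (charge -1): no H
  1 × S: 1 H
  Total hydrogens = 12.
Molecular formula: C11H12N4O5S

C11H12N4O5S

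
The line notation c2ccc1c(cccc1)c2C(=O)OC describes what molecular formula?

Heavy atoms from the SMILES: 12 C, 2 O.
Implicit hydrogens by atom environment:
  7 × C (aromatic): 1 H each → 7
  3 × C (aromatic): no H
  2 × O: no H
  1 × C: 3 H
  1 × C: no H
  Total hydrogens = 10.
Molecular formula: C12H10O2

C12H10O2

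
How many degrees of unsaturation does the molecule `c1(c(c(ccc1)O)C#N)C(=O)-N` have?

Molecular formula from the SMILES: C8H6N2O2.
DoU = (2C + 2 + N − H − X)/2 = (2·8 + 2 + 2 − 6 − 0)/2 = 14/2 = 7.
(Structurally: 1 ring(s) + 6 π bond(s) = 7.)

7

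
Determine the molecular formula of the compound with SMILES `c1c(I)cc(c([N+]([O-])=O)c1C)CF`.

Heavy atoms from the SMILES: 8 C, 1 F, 1 I, 1 N, 2 O.
Implicit hydrogens by atom environment:
  4 × C (aromatic): no H
  2 × C (aromatic): 1 H each → 2
  1 × C: 3 H
  1 × C: 2 H
  1 × F: no H
  1 × I: no H
  1 × N (charge +1): no H
  1 × O: no H
  1 × O (charge -1): no H
  Total hydrogens = 7.
Molecular formula: C8H7FINO2

C8H7FINO2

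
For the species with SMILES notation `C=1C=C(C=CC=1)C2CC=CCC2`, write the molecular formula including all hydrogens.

Heavy atoms from the SMILES: 12 C.
Implicit hydrogens by atom environment:
  5 × C (aromatic): 1 H each → 5
  3 × C: 2 H each → 6
  3 × C: 1 H each → 3
  1 × C (aromatic): no H
  Total hydrogens = 14.
Molecular formula: C12H14

C12H14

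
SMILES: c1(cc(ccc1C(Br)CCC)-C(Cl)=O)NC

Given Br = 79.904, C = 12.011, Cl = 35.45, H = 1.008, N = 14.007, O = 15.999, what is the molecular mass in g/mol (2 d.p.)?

Molecular formula: C12H15BrClNO.
M = 1×79.904 + 12×12.011 + 1×35.45 + 15×1.008 + 1×14.007 + 1×15.999 = 304.61 g/mol.

304.61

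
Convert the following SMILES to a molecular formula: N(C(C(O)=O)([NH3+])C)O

Heavy atoms from the SMILES: 3 C, 2 N, 3 O.
Implicit hydrogens by atom environment:
  2 × C: no H
  2 × O: 1 H each → 2
  1 × C: 3 H
  1 × N (charge +1): 3 H
  1 × N: 1 H
  1 × O: no H
  Total hydrogens = 9.
Net charge +1.
Molecular formula: C3H9N2O3+

C3H9N2O3+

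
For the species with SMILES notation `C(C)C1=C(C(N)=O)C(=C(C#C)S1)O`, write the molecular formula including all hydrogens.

Heavy atoms from the SMILES: 9 C, 1 N, 2 O, 1 S.
Implicit hydrogens by atom environment:
  4 × C (aromatic): no H
  2 × C: no H
  1 × C: 3 H
  1 × C: 2 H
  1 × C: 1 H
  1 × N: 2 H
  1 × O: 1 H
  1 × O: no H
  1 × S (aromatic): no H
  Total hydrogens = 9.
Molecular formula: C9H9NO2S

C9H9NO2S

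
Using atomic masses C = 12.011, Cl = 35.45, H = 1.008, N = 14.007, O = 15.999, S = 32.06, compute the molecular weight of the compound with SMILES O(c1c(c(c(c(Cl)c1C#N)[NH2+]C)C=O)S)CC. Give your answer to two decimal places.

271.74

Molecular formula: C11H12ClN2O2S+.
M = 11×12.011 + 1×35.45 + 12×1.008 + 2×14.007 + 2×15.999 + 1×32.06 = 271.74 g/mol.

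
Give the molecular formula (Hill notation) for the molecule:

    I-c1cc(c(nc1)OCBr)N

Heavy atoms from the SMILES: 1 Br, 6 C, 1 I, 2 N, 1 O.
Implicit hydrogens by atom environment:
  3 × C (aromatic): no H
  2 × C (aromatic): 1 H each → 2
  1 × Br: no H
  1 × C: 2 H
  1 × I: no H
  1 × N: 2 H
  1 × N (aromatic): no H
  1 × O: no H
  Total hydrogens = 6.
Molecular formula: C6H6BrIN2O

C6H6BrIN2O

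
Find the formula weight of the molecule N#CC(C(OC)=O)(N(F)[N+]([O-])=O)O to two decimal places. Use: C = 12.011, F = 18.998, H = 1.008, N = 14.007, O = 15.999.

Molecular formula: C4H4FN3O5.
M = 4×12.011 + 1×18.998 + 4×1.008 + 3×14.007 + 5×15.999 = 193.09 g/mol.

193.09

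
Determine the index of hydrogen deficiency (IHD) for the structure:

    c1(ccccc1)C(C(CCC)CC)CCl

4

Molecular formula from the SMILES: C14H21Cl.
DoU = (2C + 2 + N − H − X)/2 = (2·14 + 2 + 0 − 21 − 1)/2 = 8/2 = 4.
(Structurally: 1 ring(s) + 3 π bond(s) = 4.)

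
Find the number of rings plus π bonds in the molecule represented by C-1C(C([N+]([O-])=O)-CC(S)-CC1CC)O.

Molecular formula from the SMILES: C9H17NO3S.
DoU = (2C + 2 + N − H − X)/2 = (2·9 + 2 + 1 − 17 − 0)/2 = 4/2 = 2.
(Structurally: 1 ring(s) + 1 π bond(s) = 2.)

2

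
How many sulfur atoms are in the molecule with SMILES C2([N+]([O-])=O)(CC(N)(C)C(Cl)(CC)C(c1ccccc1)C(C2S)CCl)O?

The symbol for sulfur appears 1 time in the SMILES.

1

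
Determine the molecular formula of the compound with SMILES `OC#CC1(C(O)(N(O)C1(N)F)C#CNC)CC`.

C10H14FN3O3

Heavy atoms from the SMILES: 10 C, 1 F, 3 N, 3 O.
Implicit hydrogens by atom environment:
  7 × C: no H
  3 × O: 1 H each → 3
  2 × C: 3 H each → 6
  1 × C: 2 H
  1 × F: no H
  1 × N: 2 H
  1 × N: 1 H
  1 × N: no H
  Total hydrogens = 14.
Molecular formula: C10H14FN3O3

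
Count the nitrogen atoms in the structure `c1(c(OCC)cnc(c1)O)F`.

1

The symbol for nitrogen appears 1 time in the SMILES.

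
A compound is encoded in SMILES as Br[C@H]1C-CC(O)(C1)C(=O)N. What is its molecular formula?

Heavy atoms from the SMILES: 1 Br, 6 C, 1 N, 2 O.
Implicit hydrogens by atom environment:
  3 × C: 2 H each → 6
  2 × C: no H
  1 × Br: no H
  1 × C: 1 H
  1 × N: 2 H
  1 × O: 1 H
  1 × O: no H
  Total hydrogens = 10.
Molecular formula: C6H10BrNO2

C6H10BrNO2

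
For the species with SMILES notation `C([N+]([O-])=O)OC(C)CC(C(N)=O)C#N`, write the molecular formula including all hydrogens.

C7H11N3O4

Heavy atoms from the SMILES: 7 C, 3 N, 4 O.
Implicit hydrogens by atom environment:
  3 × O: no H
  2 × C: 2 H each → 4
  2 × C: 1 H each → 2
  2 × C: no H
  1 × C: 3 H
  1 × N: 2 H
  1 × N: no H
  1 × N (charge +1): no H
  1 × O (charge -1): no H
  Total hydrogens = 11.
Molecular formula: C7H11N3O4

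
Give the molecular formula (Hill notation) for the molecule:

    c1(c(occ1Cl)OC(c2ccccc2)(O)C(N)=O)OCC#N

Heavy atoms from the SMILES: 14 C, 1 Cl, 2 N, 5 O.
Implicit hydrogens by atom environment:
  6 × C (aromatic): 1 H each → 6
  4 × C (aromatic): no H
  3 × C: no H
  3 × O: no H
  1 × C: 2 H
  1 × Cl: no H
  1 × N: 2 H
  1 × N: no H
  1 × O: 1 H
  1 × O (aromatic): no H
  Total hydrogens = 11.
Molecular formula: C14H11ClN2O5

C14H11ClN2O5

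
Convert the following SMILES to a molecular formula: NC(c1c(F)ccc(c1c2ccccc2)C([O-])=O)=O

C14H9FNO3-

Heavy atoms from the SMILES: 14 C, 1 F, 1 N, 3 O.
Implicit hydrogens by atom environment:
  7 × C (aromatic): 1 H each → 7
  5 × C (aromatic): no H
  2 × C: no H
  2 × O: no H
  1 × F: no H
  1 × N: 2 H
  1 × O (charge -1): no H
  Total hydrogens = 9.
Net charge -1.
Molecular formula: C14H9FNO3-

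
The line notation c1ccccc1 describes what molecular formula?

C6H6

Heavy atoms from the SMILES: 6 C.
Implicit hydrogens by atom environment:
  6 × C (aromatic): 1 H each → 6
  Total hydrogens = 6.
Molecular formula: C6H6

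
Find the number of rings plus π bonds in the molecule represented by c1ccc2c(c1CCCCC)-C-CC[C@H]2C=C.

Molecular formula from the SMILES: C17H24.
DoU = (2C + 2 + N − H − X)/2 = (2·17 + 2 + 0 − 24 − 0)/2 = 12/2 = 6.
(Structurally: 2 ring(s) + 4 π bond(s) = 6.)

6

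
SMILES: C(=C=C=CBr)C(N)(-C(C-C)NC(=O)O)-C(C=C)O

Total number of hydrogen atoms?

Hydrogens are implicit in SMILES; fill each atom to its normal valence:
  5 × C: 1 H each → 5
  4 × C: no H
  2 × C: 2 H each → 4
  2 × O: 1 H each → 2
  1 × Br: no H
  1 × C: 3 H
  1 × N: 2 H
  1 × N: 1 H
  1 × O: no H
  Total hydrogens = 17.

17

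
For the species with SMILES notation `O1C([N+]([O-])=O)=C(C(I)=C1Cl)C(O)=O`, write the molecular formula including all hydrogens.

Heavy atoms from the SMILES: 5 C, 1 Cl, 1 I, 1 N, 5 O.
Implicit hydrogens by atom environment:
  4 × C (aromatic): no H
  2 × O: no H
  1 × C: no H
  1 × Cl: no H
  1 × I: no H
  1 × N (charge +1): no H
  1 × O: 1 H
  1 × O (aromatic): no H
  1 × O (charge -1): no H
  Total hydrogens = 1.
Molecular formula: C5HClINO5

C5HClINO5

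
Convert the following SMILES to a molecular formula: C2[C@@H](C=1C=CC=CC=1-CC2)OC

Heavy atoms from the SMILES: 11 C, 1 O.
Implicit hydrogens by atom environment:
  4 × C (aromatic): 1 H each → 4
  3 × C: 2 H each → 6
  2 × C (aromatic): no H
  1 × C: 3 H
  1 × C: 1 H
  1 × O: no H
  Total hydrogens = 14.
Molecular formula: C11H14O

C11H14O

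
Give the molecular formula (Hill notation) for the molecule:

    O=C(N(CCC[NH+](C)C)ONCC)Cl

Heavy atoms from the SMILES: 8 C, 1 Cl, 3 N, 2 O.
Implicit hydrogens by atom environment:
  4 × C: 2 H each → 8
  3 × C: 3 H each → 9
  2 × O: no H
  1 × C: no H
  1 × Cl: no H
  1 × N: 1 H
  1 × N (charge +1): 1 H
  1 × N: no H
  Total hydrogens = 19.
Net charge +1.
Molecular formula: C8H19ClN3O2+

C8H19ClN3O2+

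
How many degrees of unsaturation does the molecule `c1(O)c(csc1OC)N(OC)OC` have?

Molecular formula from the SMILES: C7H11NO4S.
DoU = (2C + 2 + N − H − X)/2 = (2·7 + 2 + 1 − 11 − 0)/2 = 6/2 = 3.
(Structurally: 1 ring(s) + 2 π bond(s) = 3.)

3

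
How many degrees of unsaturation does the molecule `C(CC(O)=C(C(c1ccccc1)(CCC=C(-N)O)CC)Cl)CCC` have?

Molecular formula from the SMILES: C20H30ClNO2.
DoU = (2C + 2 + N − H − X)/2 = (2·20 + 2 + 1 − 30 − 1)/2 = 12/2 = 6.
(Structurally: 1 ring(s) + 5 π bond(s) = 6.)

6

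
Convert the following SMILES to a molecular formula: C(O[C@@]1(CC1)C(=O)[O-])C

C6H9O3-

Heavy atoms from the SMILES: 6 C, 3 O.
Implicit hydrogens by atom environment:
  3 × C: 2 H each → 6
  2 × C: no H
  2 × O: no H
  1 × C: 3 H
  1 × O (charge -1): no H
  Total hydrogens = 9.
Net charge -1.
Molecular formula: C6H9O3-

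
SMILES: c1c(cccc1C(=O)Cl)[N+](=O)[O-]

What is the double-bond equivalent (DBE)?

Molecular formula from the SMILES: C7H4ClNO3.
DoU = (2C + 2 + N − H − X)/2 = (2·7 + 2 + 1 − 4 − 1)/2 = 12/2 = 6.
(Structurally: 1 ring(s) + 5 π bond(s) = 6.)

6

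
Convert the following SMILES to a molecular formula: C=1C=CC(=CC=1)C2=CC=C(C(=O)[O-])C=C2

C13H9O2-

Heavy atoms from the SMILES: 13 C, 2 O.
Implicit hydrogens by atom environment:
  9 × C (aromatic): 1 H each → 9
  3 × C (aromatic): no H
  1 × C: no H
  1 × O: no H
  1 × O (charge -1): no H
  Total hydrogens = 9.
Net charge -1.
Molecular formula: C13H9O2-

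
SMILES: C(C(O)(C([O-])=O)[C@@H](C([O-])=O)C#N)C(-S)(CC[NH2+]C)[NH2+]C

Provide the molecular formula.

Heavy atoms from the SMILES: 11 C, 3 N, 5 O, 1 S.
Implicit hydrogens by atom environment:
  5 × C: no H
  3 × C: 2 H each → 6
  2 × C: 3 H each → 6
  2 × N (charge +1): 2 H each → 4
  2 × O: no H
  2 × O (charge -1): no H
  1 × C: 1 H
  1 × N: no H
  1 × O: 1 H
  1 × S: 1 H
  Total hydrogens = 19.
Molecular formula: C11H19N3O5S

C11H19N3O5S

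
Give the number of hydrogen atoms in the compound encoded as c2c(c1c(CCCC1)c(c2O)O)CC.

16

Hydrogens are implicit in SMILES; fill each atom to its normal valence:
  5 × C: 2 H each → 10
  5 × C (aromatic): no H
  2 × O: 1 H each → 2
  1 × C: 3 H
  1 × C (aromatic): 1 H
  Total hydrogens = 16.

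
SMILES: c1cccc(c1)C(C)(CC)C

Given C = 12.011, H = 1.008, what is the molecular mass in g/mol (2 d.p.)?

148.25

Molecular formula: C11H16.
M = 11×12.011 + 16×1.008 = 148.25 g/mol.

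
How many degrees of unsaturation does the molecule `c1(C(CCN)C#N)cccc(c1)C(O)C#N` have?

Molecular formula from the SMILES: C12H13N3O.
DoU = (2C + 2 + N − H − X)/2 = (2·12 + 2 + 3 − 13 − 0)/2 = 16/2 = 8.
(Structurally: 1 ring(s) + 7 π bond(s) = 8.)

8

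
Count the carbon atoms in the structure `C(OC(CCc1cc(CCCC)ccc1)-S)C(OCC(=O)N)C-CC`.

20

The symbol for carbon appears 20 times in the SMILES. Lowercase c denotes aromatic carbon and counts toward C.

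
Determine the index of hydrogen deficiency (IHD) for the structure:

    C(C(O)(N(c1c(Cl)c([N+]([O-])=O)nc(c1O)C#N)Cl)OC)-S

Molecular formula from the SMILES: C9H8Cl2N4O5S.
DoU = (2C + 2 + N − H − X)/2 = (2·9 + 2 + 4 − 8 − 2)/2 = 14/2 = 7.
(Structurally: 1 ring(s) + 6 π bond(s) = 7.)

7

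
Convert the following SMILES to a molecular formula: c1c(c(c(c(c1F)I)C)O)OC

Heavy atoms from the SMILES: 8 C, 1 F, 1 I, 2 O.
Implicit hydrogens by atom environment:
  5 × C (aromatic): no H
  2 × C: 3 H each → 6
  1 × C (aromatic): 1 H
  1 × F: no H
  1 × I: no H
  1 × O: 1 H
  1 × O: no H
  Total hydrogens = 8.
Molecular formula: C8H8FIO2

C8H8FIO2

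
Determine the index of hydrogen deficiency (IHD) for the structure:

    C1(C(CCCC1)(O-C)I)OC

Molecular formula from the SMILES: C8H15IO2.
DoU = (2C + 2 + N − H − X)/2 = (2·8 + 2 + 0 − 15 − 1)/2 = 2/2 = 1.
(Structurally: 1 ring(s) + 0 π bond(s) = 1.)

1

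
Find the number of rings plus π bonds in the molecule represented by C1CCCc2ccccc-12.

Molecular formula from the SMILES: C10H12.
DoU = (2C + 2 + N − H − X)/2 = (2·10 + 2 + 0 − 12 − 0)/2 = 10/2 = 5.
(Structurally: 2 ring(s) + 3 π bond(s) = 5.)

5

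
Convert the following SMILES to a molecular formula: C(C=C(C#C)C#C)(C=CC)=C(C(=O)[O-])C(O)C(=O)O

C14H11O5-

Heavy atoms from the SMILES: 14 C, 5 O.
Implicit hydrogens by atom environment:
  7 × C: no H
  6 × C: 1 H each → 6
  2 × O: 1 H each → 2
  2 × O: no H
  1 × C: 3 H
  1 × O (charge -1): no H
  Total hydrogens = 11.
Net charge -1.
Molecular formula: C14H11O5-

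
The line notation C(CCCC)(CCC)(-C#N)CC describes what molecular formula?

Heavy atoms from the SMILES: 11 C, 1 N.
Implicit hydrogens by atom environment:
  6 × C: 2 H each → 12
  3 × C: 3 H each → 9
  2 × C: no H
  1 × N: no H
  Total hydrogens = 21.
Molecular formula: C11H21N

C11H21N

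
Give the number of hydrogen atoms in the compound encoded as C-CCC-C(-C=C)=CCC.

18

Hydrogens are implicit in SMILES; fill each atom to its normal valence:
  5 × C: 2 H each → 10
  2 × C: 3 H each → 6
  2 × C: 1 H each → 2
  1 × C: no H
  Total hydrogens = 18.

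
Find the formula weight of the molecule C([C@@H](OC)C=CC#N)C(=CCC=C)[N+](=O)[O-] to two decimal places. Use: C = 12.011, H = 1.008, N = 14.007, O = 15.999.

222.24

Molecular formula: C11H14N2O3.
M = 11×12.011 + 14×1.008 + 2×14.007 + 3×15.999 = 222.24 g/mol.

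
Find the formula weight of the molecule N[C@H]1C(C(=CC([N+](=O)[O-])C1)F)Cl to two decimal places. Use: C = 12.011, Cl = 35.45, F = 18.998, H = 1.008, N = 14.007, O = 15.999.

Molecular formula: C6H8ClFN2O2.
M = 6×12.011 + 1×35.45 + 1×18.998 + 8×1.008 + 2×14.007 + 2×15.999 = 194.59 g/mol.

194.59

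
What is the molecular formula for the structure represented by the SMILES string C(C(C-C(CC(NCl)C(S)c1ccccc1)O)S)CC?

C15H24ClNOS2

Heavy atoms from the SMILES: 15 C, 1 Cl, 1 N, 1 O, 2 S.
Implicit hydrogens by atom environment:
  5 × C (aromatic): 1 H each → 5
  4 × C: 2 H each → 8
  4 × C: 1 H each → 4
  2 × S: 1 H each → 2
  1 × C: 3 H
  1 × C (aromatic): no H
  1 × Cl: no H
  1 × N: 1 H
  1 × O: 1 H
  Total hydrogens = 24.
Molecular formula: C15H24ClNOS2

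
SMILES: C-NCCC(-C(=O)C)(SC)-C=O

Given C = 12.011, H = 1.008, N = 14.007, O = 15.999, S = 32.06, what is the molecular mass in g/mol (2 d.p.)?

189.27

Molecular formula: C8H15NO2S.
M = 8×12.011 + 15×1.008 + 1×14.007 + 2×15.999 + 1×32.06 = 189.27 g/mol.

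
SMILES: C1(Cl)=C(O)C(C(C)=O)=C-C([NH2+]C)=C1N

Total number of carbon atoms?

9

The symbol for carbon appears 9 times in the SMILES. (Cl is a single chlorine, not C + l.)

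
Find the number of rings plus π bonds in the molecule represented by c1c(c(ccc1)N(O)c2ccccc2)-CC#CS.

Molecular formula from the SMILES: C15H13NOS.
DoU = (2C + 2 + N − H − X)/2 = (2·15 + 2 + 1 − 13 − 0)/2 = 20/2 = 10.
(Structurally: 2 ring(s) + 8 π bond(s) = 10.)

10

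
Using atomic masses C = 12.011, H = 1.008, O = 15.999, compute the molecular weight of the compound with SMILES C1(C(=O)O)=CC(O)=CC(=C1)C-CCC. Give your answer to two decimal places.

194.23

Molecular formula: C11H14O3.
M = 11×12.011 + 14×1.008 + 3×15.999 = 194.23 g/mol.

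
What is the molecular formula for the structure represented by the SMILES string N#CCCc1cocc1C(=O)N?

Heavy atoms from the SMILES: 8 C, 2 N, 2 O.
Implicit hydrogens by atom environment:
  2 × C: 2 H each → 4
  2 × C (aromatic): 1 H each → 2
  2 × C (aromatic): no H
  2 × C: no H
  1 × N: 2 H
  1 × N: no H
  1 × O (aromatic): no H
  1 × O: no H
  Total hydrogens = 8.
Molecular formula: C8H8N2O2

C8H8N2O2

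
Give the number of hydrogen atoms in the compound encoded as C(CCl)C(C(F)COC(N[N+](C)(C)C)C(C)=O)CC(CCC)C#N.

32

Hydrogens are implicit in SMILES; fill each atom to its normal valence:
  6 × C: 2 H each → 12
  5 × C: 3 H each → 15
  4 × C: 1 H each → 4
  2 × C: no H
  2 × O: no H
  1 × Cl: no H
  1 × F: no H
  1 × N: 1 H
  1 × N (charge +1): no H
  1 × N: no H
  Total hydrogens = 32.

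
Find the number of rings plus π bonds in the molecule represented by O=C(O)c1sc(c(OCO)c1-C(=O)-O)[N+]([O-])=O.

6

Molecular formula from the SMILES: C7H5NO8S.
DoU = (2C + 2 + N − H − X)/2 = (2·7 + 2 + 1 − 5 − 0)/2 = 12/2 = 6.
(Structurally: 1 ring(s) + 5 π bond(s) = 6.)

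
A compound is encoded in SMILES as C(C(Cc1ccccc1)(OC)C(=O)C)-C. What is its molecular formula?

C13H18O2

Heavy atoms from the SMILES: 13 C, 2 O.
Implicit hydrogens by atom environment:
  5 × C (aromatic): 1 H each → 5
  3 × C: 3 H each → 9
  2 × C: 2 H each → 4
  2 × C: no H
  2 × O: no H
  1 × C (aromatic): no H
  Total hydrogens = 18.
Molecular formula: C13H18O2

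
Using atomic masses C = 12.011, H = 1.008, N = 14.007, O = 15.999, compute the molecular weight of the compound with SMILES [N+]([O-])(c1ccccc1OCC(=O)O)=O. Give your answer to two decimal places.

Molecular formula: C8H7NO5.
M = 8×12.011 + 7×1.008 + 1×14.007 + 5×15.999 = 197.15 g/mol.

197.15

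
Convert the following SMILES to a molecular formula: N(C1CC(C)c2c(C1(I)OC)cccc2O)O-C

Heavy atoms from the SMILES: 13 C, 1 I, 1 N, 3 O.
Implicit hydrogens by atom environment:
  3 × C: 3 H each → 9
  3 × C (aromatic): 1 H each → 3
  3 × C (aromatic): no H
  2 × C: 1 H each → 2
  2 × O: no H
  1 × C: 2 H
  1 × C: no H
  1 × I: no H
  1 × N: 1 H
  1 × O: 1 H
  Total hydrogens = 18.
Molecular formula: C13H18INO3

C13H18INO3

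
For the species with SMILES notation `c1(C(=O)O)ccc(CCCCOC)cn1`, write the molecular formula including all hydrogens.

Heavy atoms from the SMILES: 11 C, 1 N, 3 O.
Implicit hydrogens by atom environment:
  4 × C: 2 H each → 8
  3 × C (aromatic): 1 H each → 3
  2 × C (aromatic): no H
  2 × O: no H
  1 × C: 3 H
  1 × C: no H
  1 × N (aromatic): no H
  1 × O: 1 H
  Total hydrogens = 15.
Molecular formula: C11H15NO3

C11H15NO3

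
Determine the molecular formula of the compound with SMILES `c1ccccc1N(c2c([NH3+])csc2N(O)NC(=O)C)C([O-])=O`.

Heavy atoms from the SMILES: 13 C, 4 N, 4 O, 1 S.
Implicit hydrogens by atom environment:
  6 × C (aromatic): 1 H each → 6
  4 × C (aromatic): no H
  2 × C: no H
  2 × N: no H
  2 × O: no H
  1 × C: 3 H
  1 × N (charge +1): 3 H
  1 × N: 1 H
  1 × O: 1 H
  1 × O (charge -1): no H
  1 × S (aromatic): no H
  Total hydrogens = 14.
Molecular formula: C13H14N4O4S

C13H14N4O4S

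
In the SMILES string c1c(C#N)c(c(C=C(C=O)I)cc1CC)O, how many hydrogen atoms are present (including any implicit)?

Hydrogens are implicit in SMILES; fill each atom to its normal valence:
  4 × C (aromatic): no H
  2 × C (aromatic): 1 H each → 2
  2 × C: 1 H each → 2
  2 × C: no H
  1 × C: 3 H
  1 × C: 2 H
  1 × I: no H
  1 × N: no H
  1 × O: 1 H
  1 × O: no H
  Total hydrogens = 10.

10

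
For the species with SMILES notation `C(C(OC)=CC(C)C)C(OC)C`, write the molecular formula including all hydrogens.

C10H20O2

Heavy atoms from the SMILES: 10 C, 2 O.
Implicit hydrogens by atom environment:
  5 × C: 3 H each → 15
  3 × C: 1 H each → 3
  2 × O: no H
  1 × C: 2 H
  1 × C: no H
  Total hydrogens = 20.
Molecular formula: C10H20O2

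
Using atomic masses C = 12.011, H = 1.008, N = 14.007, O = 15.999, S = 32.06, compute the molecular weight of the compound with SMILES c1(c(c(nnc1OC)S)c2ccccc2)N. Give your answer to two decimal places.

Molecular formula: C11H11N3OS.
M = 11×12.011 + 11×1.008 + 3×14.007 + 1×15.999 + 1×32.06 = 233.29 g/mol.

233.29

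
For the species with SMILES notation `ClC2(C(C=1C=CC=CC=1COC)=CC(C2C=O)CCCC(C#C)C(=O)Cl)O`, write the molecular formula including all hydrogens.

Heavy atoms from the SMILES: 21 C, 2 Cl, 4 O.
Implicit hydrogens by atom environment:
  6 × C: 1 H each → 6
  4 × C: 2 H each → 8
  4 × C (aromatic): 1 H each → 4
  4 × C: no H
  3 × O: no H
  2 × C (aromatic): no H
  2 × Cl: no H
  1 × C: 3 H
  1 × O: 1 H
  Total hydrogens = 22.
Molecular formula: C21H22Cl2O4

C21H22Cl2O4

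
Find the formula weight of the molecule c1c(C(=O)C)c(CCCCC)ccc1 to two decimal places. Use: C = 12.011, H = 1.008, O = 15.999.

Molecular formula: C13H18O.
M = 13×12.011 + 18×1.008 + 1×15.999 = 190.29 g/mol.

190.29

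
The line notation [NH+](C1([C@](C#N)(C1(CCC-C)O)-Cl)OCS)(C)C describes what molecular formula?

Heavy atoms from the SMILES: 11 C, 1 Cl, 2 N, 2 O, 1 S.
Implicit hydrogens by atom environment:
  4 × C: 2 H each → 8
  4 × C: no H
  3 × C: 3 H each → 9
  1 × Cl: no H
  1 × N (charge +1): 1 H
  1 × N: no H
  1 × O: 1 H
  1 × O: no H
  1 × S: 1 H
  Total hydrogens = 20.
Net charge +1.
Molecular formula: C11H20ClN2O2S+

C11H20ClN2O2S+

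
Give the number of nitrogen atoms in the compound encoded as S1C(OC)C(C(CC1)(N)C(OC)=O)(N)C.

The symbol for nitrogen appears 2 times in the SMILES.

2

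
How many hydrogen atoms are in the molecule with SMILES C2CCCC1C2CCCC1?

Hydrogens are implicit in SMILES; fill each atom to its normal valence:
  8 × C: 2 H each → 16
  2 × C: 1 H each → 2
  Total hydrogens = 18.

18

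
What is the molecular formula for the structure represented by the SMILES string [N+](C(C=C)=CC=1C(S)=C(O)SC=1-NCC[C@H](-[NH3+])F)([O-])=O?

C11H15FN3O3S2+

Heavy atoms from the SMILES: 11 C, 1 F, 3 N, 3 O, 2 S.
Implicit hydrogens by atom environment:
  4 × C (aromatic): no H
  3 × C: 2 H each → 6
  3 × C: 1 H each → 3
  1 × C: no H
  1 × F: no H
  1 × N (charge +1): 3 H
  1 × N: 1 H
  1 × N (charge +1): no H
  1 × O: 1 H
  1 × O: no H
  1 × O (charge -1): no H
  1 × S: 1 H
  1 × S (aromatic): no H
  Total hydrogens = 15.
Net charge +1.
Molecular formula: C11H15FN3O3S2+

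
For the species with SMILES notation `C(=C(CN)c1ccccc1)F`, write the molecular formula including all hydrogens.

C9H10FN

Heavy atoms from the SMILES: 9 C, 1 F, 1 N.
Implicit hydrogens by atom environment:
  5 × C (aromatic): 1 H each → 5
  1 × C: 2 H
  1 × C: 1 H
  1 × C: no H
  1 × C (aromatic): no H
  1 × F: no H
  1 × N: 2 H
  Total hydrogens = 10.
Molecular formula: C9H10FN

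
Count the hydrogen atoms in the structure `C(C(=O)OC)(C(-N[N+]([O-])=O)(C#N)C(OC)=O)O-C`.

11

Hydrogens are implicit in SMILES; fill each atom to its normal valence:
  6 × O: no H
  4 × C: no H
  3 × C: 3 H each → 9
  1 × C: 1 H
  1 × N: 1 H
  1 × N (charge +1): no H
  1 × N: no H
  1 × O (charge -1): no H
  Total hydrogens = 11.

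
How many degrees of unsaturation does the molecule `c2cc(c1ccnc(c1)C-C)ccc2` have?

Molecular formula from the SMILES: C13H13N.
DoU = (2C + 2 + N − H − X)/2 = (2·13 + 2 + 1 − 13 − 0)/2 = 16/2 = 8.
(Structurally: 2 ring(s) + 6 π bond(s) = 8.)

8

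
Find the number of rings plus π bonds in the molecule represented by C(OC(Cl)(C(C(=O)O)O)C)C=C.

Molecular formula from the SMILES: C7H11ClO4.
DoU = (2C + 2 + N − H − X)/2 = (2·7 + 2 + 0 − 11 − 1)/2 = 4/2 = 2.
(Structurally: 0 ring(s) + 2 π bond(s) = 2.)

2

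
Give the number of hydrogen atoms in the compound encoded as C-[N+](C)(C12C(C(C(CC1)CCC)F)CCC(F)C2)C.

Hydrogens are implicit in SMILES; fill each atom to its normal valence:
  7 × C: 2 H each → 14
  4 × C: 3 H each → 12
  4 × C: 1 H each → 4
  2 × F: no H
  1 × C: no H
  1 × N (charge +1): no H
  Total hydrogens = 30.

30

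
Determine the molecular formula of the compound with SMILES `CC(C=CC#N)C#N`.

Heavy atoms from the SMILES: 6 C, 2 N.
Implicit hydrogens by atom environment:
  3 × C: 1 H each → 3
  2 × C: no H
  2 × N: no H
  1 × C: 3 H
  Total hydrogens = 6.
Molecular formula: C6H6N2

C6H6N2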